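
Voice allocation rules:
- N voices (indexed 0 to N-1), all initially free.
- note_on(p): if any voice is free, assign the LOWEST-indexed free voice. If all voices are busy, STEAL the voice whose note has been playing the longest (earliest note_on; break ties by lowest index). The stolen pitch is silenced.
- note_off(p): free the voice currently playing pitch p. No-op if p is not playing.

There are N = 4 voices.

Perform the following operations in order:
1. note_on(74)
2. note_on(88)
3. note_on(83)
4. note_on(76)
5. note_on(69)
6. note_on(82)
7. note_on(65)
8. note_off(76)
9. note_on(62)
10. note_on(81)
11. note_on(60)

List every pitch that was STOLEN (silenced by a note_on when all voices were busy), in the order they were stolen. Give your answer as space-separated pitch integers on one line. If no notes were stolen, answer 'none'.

Answer: 74 88 83 69 82

Derivation:
Op 1: note_on(74): voice 0 is free -> assigned | voices=[74 - - -]
Op 2: note_on(88): voice 1 is free -> assigned | voices=[74 88 - -]
Op 3: note_on(83): voice 2 is free -> assigned | voices=[74 88 83 -]
Op 4: note_on(76): voice 3 is free -> assigned | voices=[74 88 83 76]
Op 5: note_on(69): all voices busy, STEAL voice 0 (pitch 74, oldest) -> assign | voices=[69 88 83 76]
Op 6: note_on(82): all voices busy, STEAL voice 1 (pitch 88, oldest) -> assign | voices=[69 82 83 76]
Op 7: note_on(65): all voices busy, STEAL voice 2 (pitch 83, oldest) -> assign | voices=[69 82 65 76]
Op 8: note_off(76): free voice 3 | voices=[69 82 65 -]
Op 9: note_on(62): voice 3 is free -> assigned | voices=[69 82 65 62]
Op 10: note_on(81): all voices busy, STEAL voice 0 (pitch 69, oldest) -> assign | voices=[81 82 65 62]
Op 11: note_on(60): all voices busy, STEAL voice 1 (pitch 82, oldest) -> assign | voices=[81 60 65 62]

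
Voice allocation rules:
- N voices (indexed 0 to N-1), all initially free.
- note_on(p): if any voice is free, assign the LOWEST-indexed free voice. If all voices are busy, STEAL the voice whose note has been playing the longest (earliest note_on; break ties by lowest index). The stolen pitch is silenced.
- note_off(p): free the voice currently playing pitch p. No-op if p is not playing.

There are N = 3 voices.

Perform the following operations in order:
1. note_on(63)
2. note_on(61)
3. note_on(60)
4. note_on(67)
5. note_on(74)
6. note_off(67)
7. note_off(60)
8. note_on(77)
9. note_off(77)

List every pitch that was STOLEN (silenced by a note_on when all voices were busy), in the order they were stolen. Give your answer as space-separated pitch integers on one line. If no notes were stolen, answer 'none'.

Answer: 63 61

Derivation:
Op 1: note_on(63): voice 0 is free -> assigned | voices=[63 - -]
Op 2: note_on(61): voice 1 is free -> assigned | voices=[63 61 -]
Op 3: note_on(60): voice 2 is free -> assigned | voices=[63 61 60]
Op 4: note_on(67): all voices busy, STEAL voice 0 (pitch 63, oldest) -> assign | voices=[67 61 60]
Op 5: note_on(74): all voices busy, STEAL voice 1 (pitch 61, oldest) -> assign | voices=[67 74 60]
Op 6: note_off(67): free voice 0 | voices=[- 74 60]
Op 7: note_off(60): free voice 2 | voices=[- 74 -]
Op 8: note_on(77): voice 0 is free -> assigned | voices=[77 74 -]
Op 9: note_off(77): free voice 0 | voices=[- 74 -]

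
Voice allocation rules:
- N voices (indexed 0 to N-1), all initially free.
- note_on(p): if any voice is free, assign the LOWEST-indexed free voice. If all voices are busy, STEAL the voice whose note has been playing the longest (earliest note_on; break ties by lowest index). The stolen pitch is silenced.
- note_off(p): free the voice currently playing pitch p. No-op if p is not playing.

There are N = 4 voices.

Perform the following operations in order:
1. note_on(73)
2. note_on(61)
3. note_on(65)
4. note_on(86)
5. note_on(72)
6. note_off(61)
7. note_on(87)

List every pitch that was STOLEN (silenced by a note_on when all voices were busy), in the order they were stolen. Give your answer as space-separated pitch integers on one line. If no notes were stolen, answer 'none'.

Op 1: note_on(73): voice 0 is free -> assigned | voices=[73 - - -]
Op 2: note_on(61): voice 1 is free -> assigned | voices=[73 61 - -]
Op 3: note_on(65): voice 2 is free -> assigned | voices=[73 61 65 -]
Op 4: note_on(86): voice 3 is free -> assigned | voices=[73 61 65 86]
Op 5: note_on(72): all voices busy, STEAL voice 0 (pitch 73, oldest) -> assign | voices=[72 61 65 86]
Op 6: note_off(61): free voice 1 | voices=[72 - 65 86]
Op 7: note_on(87): voice 1 is free -> assigned | voices=[72 87 65 86]

Answer: 73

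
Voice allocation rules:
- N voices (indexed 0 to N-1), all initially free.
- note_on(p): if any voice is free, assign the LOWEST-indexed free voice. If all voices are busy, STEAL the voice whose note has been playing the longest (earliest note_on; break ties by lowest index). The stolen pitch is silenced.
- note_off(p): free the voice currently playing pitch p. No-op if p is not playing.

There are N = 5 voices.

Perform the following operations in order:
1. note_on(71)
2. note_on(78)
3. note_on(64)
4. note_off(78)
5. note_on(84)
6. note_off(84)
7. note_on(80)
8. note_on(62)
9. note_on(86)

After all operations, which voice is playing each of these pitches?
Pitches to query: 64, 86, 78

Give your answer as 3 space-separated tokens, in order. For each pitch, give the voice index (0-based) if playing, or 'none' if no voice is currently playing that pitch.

Op 1: note_on(71): voice 0 is free -> assigned | voices=[71 - - - -]
Op 2: note_on(78): voice 1 is free -> assigned | voices=[71 78 - - -]
Op 3: note_on(64): voice 2 is free -> assigned | voices=[71 78 64 - -]
Op 4: note_off(78): free voice 1 | voices=[71 - 64 - -]
Op 5: note_on(84): voice 1 is free -> assigned | voices=[71 84 64 - -]
Op 6: note_off(84): free voice 1 | voices=[71 - 64 - -]
Op 7: note_on(80): voice 1 is free -> assigned | voices=[71 80 64 - -]
Op 8: note_on(62): voice 3 is free -> assigned | voices=[71 80 64 62 -]
Op 9: note_on(86): voice 4 is free -> assigned | voices=[71 80 64 62 86]

Answer: 2 4 none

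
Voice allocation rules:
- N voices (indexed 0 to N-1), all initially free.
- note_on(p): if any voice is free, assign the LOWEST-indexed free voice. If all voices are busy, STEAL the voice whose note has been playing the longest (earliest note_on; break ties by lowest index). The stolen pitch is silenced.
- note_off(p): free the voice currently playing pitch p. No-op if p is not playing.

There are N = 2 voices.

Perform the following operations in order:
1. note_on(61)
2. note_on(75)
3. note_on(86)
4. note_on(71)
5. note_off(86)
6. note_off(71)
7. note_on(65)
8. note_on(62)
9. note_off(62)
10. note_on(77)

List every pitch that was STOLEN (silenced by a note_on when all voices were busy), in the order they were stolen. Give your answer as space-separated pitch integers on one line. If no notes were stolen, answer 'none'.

Op 1: note_on(61): voice 0 is free -> assigned | voices=[61 -]
Op 2: note_on(75): voice 1 is free -> assigned | voices=[61 75]
Op 3: note_on(86): all voices busy, STEAL voice 0 (pitch 61, oldest) -> assign | voices=[86 75]
Op 4: note_on(71): all voices busy, STEAL voice 1 (pitch 75, oldest) -> assign | voices=[86 71]
Op 5: note_off(86): free voice 0 | voices=[- 71]
Op 6: note_off(71): free voice 1 | voices=[- -]
Op 7: note_on(65): voice 0 is free -> assigned | voices=[65 -]
Op 8: note_on(62): voice 1 is free -> assigned | voices=[65 62]
Op 9: note_off(62): free voice 1 | voices=[65 -]
Op 10: note_on(77): voice 1 is free -> assigned | voices=[65 77]

Answer: 61 75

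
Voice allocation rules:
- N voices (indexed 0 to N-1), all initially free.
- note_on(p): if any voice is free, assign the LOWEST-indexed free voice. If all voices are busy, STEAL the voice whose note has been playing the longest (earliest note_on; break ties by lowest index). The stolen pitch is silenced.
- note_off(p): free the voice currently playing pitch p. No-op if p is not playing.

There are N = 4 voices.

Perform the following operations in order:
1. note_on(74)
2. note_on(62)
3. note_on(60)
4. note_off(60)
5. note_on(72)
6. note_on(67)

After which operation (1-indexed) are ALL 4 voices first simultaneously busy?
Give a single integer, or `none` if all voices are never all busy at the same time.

Answer: 6

Derivation:
Op 1: note_on(74): voice 0 is free -> assigned | voices=[74 - - -]
Op 2: note_on(62): voice 1 is free -> assigned | voices=[74 62 - -]
Op 3: note_on(60): voice 2 is free -> assigned | voices=[74 62 60 -]
Op 4: note_off(60): free voice 2 | voices=[74 62 - -]
Op 5: note_on(72): voice 2 is free -> assigned | voices=[74 62 72 -]
Op 6: note_on(67): voice 3 is free -> assigned | voices=[74 62 72 67]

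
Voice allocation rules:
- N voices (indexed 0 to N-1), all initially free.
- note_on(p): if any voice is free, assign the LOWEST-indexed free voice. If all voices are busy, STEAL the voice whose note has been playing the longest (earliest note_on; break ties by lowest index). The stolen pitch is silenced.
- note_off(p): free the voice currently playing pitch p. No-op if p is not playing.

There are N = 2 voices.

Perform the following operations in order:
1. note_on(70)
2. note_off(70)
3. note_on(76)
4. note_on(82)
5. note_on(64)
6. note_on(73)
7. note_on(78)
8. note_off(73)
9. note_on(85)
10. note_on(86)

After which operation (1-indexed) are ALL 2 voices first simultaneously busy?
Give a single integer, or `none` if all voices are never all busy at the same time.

Answer: 4

Derivation:
Op 1: note_on(70): voice 0 is free -> assigned | voices=[70 -]
Op 2: note_off(70): free voice 0 | voices=[- -]
Op 3: note_on(76): voice 0 is free -> assigned | voices=[76 -]
Op 4: note_on(82): voice 1 is free -> assigned | voices=[76 82]
Op 5: note_on(64): all voices busy, STEAL voice 0 (pitch 76, oldest) -> assign | voices=[64 82]
Op 6: note_on(73): all voices busy, STEAL voice 1 (pitch 82, oldest) -> assign | voices=[64 73]
Op 7: note_on(78): all voices busy, STEAL voice 0 (pitch 64, oldest) -> assign | voices=[78 73]
Op 8: note_off(73): free voice 1 | voices=[78 -]
Op 9: note_on(85): voice 1 is free -> assigned | voices=[78 85]
Op 10: note_on(86): all voices busy, STEAL voice 0 (pitch 78, oldest) -> assign | voices=[86 85]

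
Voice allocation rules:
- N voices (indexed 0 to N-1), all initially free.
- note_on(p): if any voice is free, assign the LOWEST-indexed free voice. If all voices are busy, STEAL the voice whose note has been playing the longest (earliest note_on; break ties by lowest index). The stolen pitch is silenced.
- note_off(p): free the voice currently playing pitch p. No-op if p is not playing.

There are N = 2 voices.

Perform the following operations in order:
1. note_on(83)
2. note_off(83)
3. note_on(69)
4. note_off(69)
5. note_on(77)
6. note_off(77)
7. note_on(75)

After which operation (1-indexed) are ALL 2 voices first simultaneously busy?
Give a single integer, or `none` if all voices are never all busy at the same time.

Op 1: note_on(83): voice 0 is free -> assigned | voices=[83 -]
Op 2: note_off(83): free voice 0 | voices=[- -]
Op 3: note_on(69): voice 0 is free -> assigned | voices=[69 -]
Op 4: note_off(69): free voice 0 | voices=[- -]
Op 5: note_on(77): voice 0 is free -> assigned | voices=[77 -]
Op 6: note_off(77): free voice 0 | voices=[- -]
Op 7: note_on(75): voice 0 is free -> assigned | voices=[75 -]

Answer: none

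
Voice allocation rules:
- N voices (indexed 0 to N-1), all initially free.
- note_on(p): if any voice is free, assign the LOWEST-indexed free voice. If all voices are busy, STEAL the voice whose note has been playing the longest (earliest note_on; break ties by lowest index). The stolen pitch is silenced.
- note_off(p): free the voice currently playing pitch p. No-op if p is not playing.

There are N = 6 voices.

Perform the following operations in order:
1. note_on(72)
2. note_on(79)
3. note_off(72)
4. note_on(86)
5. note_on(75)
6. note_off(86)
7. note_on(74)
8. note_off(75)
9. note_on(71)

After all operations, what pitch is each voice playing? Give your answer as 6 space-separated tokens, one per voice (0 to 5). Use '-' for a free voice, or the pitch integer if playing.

Answer: 74 79 71 - - -

Derivation:
Op 1: note_on(72): voice 0 is free -> assigned | voices=[72 - - - - -]
Op 2: note_on(79): voice 1 is free -> assigned | voices=[72 79 - - - -]
Op 3: note_off(72): free voice 0 | voices=[- 79 - - - -]
Op 4: note_on(86): voice 0 is free -> assigned | voices=[86 79 - - - -]
Op 5: note_on(75): voice 2 is free -> assigned | voices=[86 79 75 - - -]
Op 6: note_off(86): free voice 0 | voices=[- 79 75 - - -]
Op 7: note_on(74): voice 0 is free -> assigned | voices=[74 79 75 - - -]
Op 8: note_off(75): free voice 2 | voices=[74 79 - - - -]
Op 9: note_on(71): voice 2 is free -> assigned | voices=[74 79 71 - - -]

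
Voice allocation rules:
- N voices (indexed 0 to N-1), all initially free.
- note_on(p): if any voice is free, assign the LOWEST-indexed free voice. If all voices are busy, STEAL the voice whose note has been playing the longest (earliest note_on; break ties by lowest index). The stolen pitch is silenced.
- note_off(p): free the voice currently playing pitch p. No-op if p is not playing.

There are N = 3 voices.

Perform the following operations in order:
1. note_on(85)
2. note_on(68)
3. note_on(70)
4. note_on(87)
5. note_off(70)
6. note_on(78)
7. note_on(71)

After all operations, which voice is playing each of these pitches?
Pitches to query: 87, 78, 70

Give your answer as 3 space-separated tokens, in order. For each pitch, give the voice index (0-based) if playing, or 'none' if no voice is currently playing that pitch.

Op 1: note_on(85): voice 0 is free -> assigned | voices=[85 - -]
Op 2: note_on(68): voice 1 is free -> assigned | voices=[85 68 -]
Op 3: note_on(70): voice 2 is free -> assigned | voices=[85 68 70]
Op 4: note_on(87): all voices busy, STEAL voice 0 (pitch 85, oldest) -> assign | voices=[87 68 70]
Op 5: note_off(70): free voice 2 | voices=[87 68 -]
Op 6: note_on(78): voice 2 is free -> assigned | voices=[87 68 78]
Op 7: note_on(71): all voices busy, STEAL voice 1 (pitch 68, oldest) -> assign | voices=[87 71 78]

Answer: 0 2 none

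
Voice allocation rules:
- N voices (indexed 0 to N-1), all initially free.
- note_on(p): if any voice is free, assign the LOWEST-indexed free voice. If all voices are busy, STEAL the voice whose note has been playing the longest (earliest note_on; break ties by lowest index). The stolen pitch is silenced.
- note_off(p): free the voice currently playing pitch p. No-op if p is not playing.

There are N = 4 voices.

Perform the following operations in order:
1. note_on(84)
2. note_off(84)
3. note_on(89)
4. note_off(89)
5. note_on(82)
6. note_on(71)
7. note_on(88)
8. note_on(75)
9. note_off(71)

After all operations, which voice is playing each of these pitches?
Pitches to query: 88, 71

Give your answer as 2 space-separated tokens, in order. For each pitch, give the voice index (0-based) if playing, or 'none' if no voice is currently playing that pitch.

Op 1: note_on(84): voice 0 is free -> assigned | voices=[84 - - -]
Op 2: note_off(84): free voice 0 | voices=[- - - -]
Op 3: note_on(89): voice 0 is free -> assigned | voices=[89 - - -]
Op 4: note_off(89): free voice 0 | voices=[- - - -]
Op 5: note_on(82): voice 0 is free -> assigned | voices=[82 - - -]
Op 6: note_on(71): voice 1 is free -> assigned | voices=[82 71 - -]
Op 7: note_on(88): voice 2 is free -> assigned | voices=[82 71 88 -]
Op 8: note_on(75): voice 3 is free -> assigned | voices=[82 71 88 75]
Op 9: note_off(71): free voice 1 | voices=[82 - 88 75]

Answer: 2 none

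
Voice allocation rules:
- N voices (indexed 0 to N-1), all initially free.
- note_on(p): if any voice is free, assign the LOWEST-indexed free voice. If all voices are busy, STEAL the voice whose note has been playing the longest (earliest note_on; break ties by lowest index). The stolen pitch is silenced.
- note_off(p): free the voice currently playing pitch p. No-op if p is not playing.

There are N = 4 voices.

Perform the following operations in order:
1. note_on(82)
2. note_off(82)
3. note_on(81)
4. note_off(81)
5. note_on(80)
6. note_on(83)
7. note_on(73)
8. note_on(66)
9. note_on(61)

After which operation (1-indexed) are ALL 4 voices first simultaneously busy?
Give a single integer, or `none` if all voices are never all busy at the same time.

Answer: 8

Derivation:
Op 1: note_on(82): voice 0 is free -> assigned | voices=[82 - - -]
Op 2: note_off(82): free voice 0 | voices=[- - - -]
Op 3: note_on(81): voice 0 is free -> assigned | voices=[81 - - -]
Op 4: note_off(81): free voice 0 | voices=[- - - -]
Op 5: note_on(80): voice 0 is free -> assigned | voices=[80 - - -]
Op 6: note_on(83): voice 1 is free -> assigned | voices=[80 83 - -]
Op 7: note_on(73): voice 2 is free -> assigned | voices=[80 83 73 -]
Op 8: note_on(66): voice 3 is free -> assigned | voices=[80 83 73 66]
Op 9: note_on(61): all voices busy, STEAL voice 0 (pitch 80, oldest) -> assign | voices=[61 83 73 66]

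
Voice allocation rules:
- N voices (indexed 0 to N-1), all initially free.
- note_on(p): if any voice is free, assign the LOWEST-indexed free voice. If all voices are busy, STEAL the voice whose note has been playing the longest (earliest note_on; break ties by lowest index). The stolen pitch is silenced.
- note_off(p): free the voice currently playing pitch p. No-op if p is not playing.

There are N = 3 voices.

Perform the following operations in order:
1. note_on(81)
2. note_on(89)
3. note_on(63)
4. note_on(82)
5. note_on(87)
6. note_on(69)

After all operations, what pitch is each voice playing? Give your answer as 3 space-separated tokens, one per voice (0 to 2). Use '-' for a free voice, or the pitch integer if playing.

Answer: 82 87 69

Derivation:
Op 1: note_on(81): voice 0 is free -> assigned | voices=[81 - -]
Op 2: note_on(89): voice 1 is free -> assigned | voices=[81 89 -]
Op 3: note_on(63): voice 2 is free -> assigned | voices=[81 89 63]
Op 4: note_on(82): all voices busy, STEAL voice 0 (pitch 81, oldest) -> assign | voices=[82 89 63]
Op 5: note_on(87): all voices busy, STEAL voice 1 (pitch 89, oldest) -> assign | voices=[82 87 63]
Op 6: note_on(69): all voices busy, STEAL voice 2 (pitch 63, oldest) -> assign | voices=[82 87 69]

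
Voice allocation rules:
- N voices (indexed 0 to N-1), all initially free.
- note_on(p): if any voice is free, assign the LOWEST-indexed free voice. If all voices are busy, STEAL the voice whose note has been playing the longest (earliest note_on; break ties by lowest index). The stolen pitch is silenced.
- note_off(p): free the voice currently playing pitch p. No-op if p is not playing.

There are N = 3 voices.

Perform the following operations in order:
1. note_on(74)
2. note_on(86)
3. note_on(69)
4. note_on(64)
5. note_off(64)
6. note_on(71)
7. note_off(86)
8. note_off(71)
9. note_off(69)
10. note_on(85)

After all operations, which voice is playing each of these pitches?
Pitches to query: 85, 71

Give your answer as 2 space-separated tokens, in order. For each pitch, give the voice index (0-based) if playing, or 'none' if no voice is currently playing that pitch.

Op 1: note_on(74): voice 0 is free -> assigned | voices=[74 - -]
Op 2: note_on(86): voice 1 is free -> assigned | voices=[74 86 -]
Op 3: note_on(69): voice 2 is free -> assigned | voices=[74 86 69]
Op 4: note_on(64): all voices busy, STEAL voice 0 (pitch 74, oldest) -> assign | voices=[64 86 69]
Op 5: note_off(64): free voice 0 | voices=[- 86 69]
Op 6: note_on(71): voice 0 is free -> assigned | voices=[71 86 69]
Op 7: note_off(86): free voice 1 | voices=[71 - 69]
Op 8: note_off(71): free voice 0 | voices=[- - 69]
Op 9: note_off(69): free voice 2 | voices=[- - -]
Op 10: note_on(85): voice 0 is free -> assigned | voices=[85 - -]

Answer: 0 none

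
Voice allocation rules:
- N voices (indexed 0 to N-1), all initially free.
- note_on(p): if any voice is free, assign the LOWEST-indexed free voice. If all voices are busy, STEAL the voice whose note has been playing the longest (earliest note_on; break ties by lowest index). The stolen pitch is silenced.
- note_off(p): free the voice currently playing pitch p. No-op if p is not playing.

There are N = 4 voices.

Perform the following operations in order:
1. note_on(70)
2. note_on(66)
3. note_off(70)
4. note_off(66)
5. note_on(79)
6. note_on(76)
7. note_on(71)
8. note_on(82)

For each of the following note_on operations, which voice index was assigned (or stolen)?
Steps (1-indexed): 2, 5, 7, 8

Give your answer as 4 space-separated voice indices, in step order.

Op 1: note_on(70): voice 0 is free -> assigned | voices=[70 - - -]
Op 2: note_on(66): voice 1 is free -> assigned | voices=[70 66 - -]
Op 3: note_off(70): free voice 0 | voices=[- 66 - -]
Op 4: note_off(66): free voice 1 | voices=[- - - -]
Op 5: note_on(79): voice 0 is free -> assigned | voices=[79 - - -]
Op 6: note_on(76): voice 1 is free -> assigned | voices=[79 76 - -]
Op 7: note_on(71): voice 2 is free -> assigned | voices=[79 76 71 -]
Op 8: note_on(82): voice 3 is free -> assigned | voices=[79 76 71 82]

Answer: 1 0 2 3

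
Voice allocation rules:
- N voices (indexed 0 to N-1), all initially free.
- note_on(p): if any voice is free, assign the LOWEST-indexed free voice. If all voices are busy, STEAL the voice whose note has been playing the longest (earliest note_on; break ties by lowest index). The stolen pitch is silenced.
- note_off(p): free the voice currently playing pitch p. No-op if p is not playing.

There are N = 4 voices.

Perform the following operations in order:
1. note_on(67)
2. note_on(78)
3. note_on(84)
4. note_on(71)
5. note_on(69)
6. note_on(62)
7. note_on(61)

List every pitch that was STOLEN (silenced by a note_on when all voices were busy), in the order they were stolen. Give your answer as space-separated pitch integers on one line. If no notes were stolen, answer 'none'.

Op 1: note_on(67): voice 0 is free -> assigned | voices=[67 - - -]
Op 2: note_on(78): voice 1 is free -> assigned | voices=[67 78 - -]
Op 3: note_on(84): voice 2 is free -> assigned | voices=[67 78 84 -]
Op 4: note_on(71): voice 3 is free -> assigned | voices=[67 78 84 71]
Op 5: note_on(69): all voices busy, STEAL voice 0 (pitch 67, oldest) -> assign | voices=[69 78 84 71]
Op 6: note_on(62): all voices busy, STEAL voice 1 (pitch 78, oldest) -> assign | voices=[69 62 84 71]
Op 7: note_on(61): all voices busy, STEAL voice 2 (pitch 84, oldest) -> assign | voices=[69 62 61 71]

Answer: 67 78 84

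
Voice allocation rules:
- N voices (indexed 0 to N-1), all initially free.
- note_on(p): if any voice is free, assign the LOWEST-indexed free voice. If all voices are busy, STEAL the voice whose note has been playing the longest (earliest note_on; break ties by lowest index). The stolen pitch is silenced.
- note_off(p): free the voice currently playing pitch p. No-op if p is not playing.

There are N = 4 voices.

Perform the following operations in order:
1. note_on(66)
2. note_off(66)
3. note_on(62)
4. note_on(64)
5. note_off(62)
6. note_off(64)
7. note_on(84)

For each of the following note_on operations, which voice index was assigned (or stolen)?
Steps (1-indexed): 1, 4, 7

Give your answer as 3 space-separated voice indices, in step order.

Answer: 0 1 0

Derivation:
Op 1: note_on(66): voice 0 is free -> assigned | voices=[66 - - -]
Op 2: note_off(66): free voice 0 | voices=[- - - -]
Op 3: note_on(62): voice 0 is free -> assigned | voices=[62 - - -]
Op 4: note_on(64): voice 1 is free -> assigned | voices=[62 64 - -]
Op 5: note_off(62): free voice 0 | voices=[- 64 - -]
Op 6: note_off(64): free voice 1 | voices=[- - - -]
Op 7: note_on(84): voice 0 is free -> assigned | voices=[84 - - -]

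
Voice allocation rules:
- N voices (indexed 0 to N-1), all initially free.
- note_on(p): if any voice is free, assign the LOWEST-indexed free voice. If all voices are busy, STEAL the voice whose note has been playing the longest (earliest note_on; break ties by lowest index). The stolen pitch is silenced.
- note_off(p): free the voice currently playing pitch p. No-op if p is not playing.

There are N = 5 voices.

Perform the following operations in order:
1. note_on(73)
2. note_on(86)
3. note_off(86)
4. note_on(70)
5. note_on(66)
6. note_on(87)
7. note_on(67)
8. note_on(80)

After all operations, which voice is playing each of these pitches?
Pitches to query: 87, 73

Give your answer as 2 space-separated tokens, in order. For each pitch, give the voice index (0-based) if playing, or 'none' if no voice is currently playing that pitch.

Op 1: note_on(73): voice 0 is free -> assigned | voices=[73 - - - -]
Op 2: note_on(86): voice 1 is free -> assigned | voices=[73 86 - - -]
Op 3: note_off(86): free voice 1 | voices=[73 - - - -]
Op 4: note_on(70): voice 1 is free -> assigned | voices=[73 70 - - -]
Op 5: note_on(66): voice 2 is free -> assigned | voices=[73 70 66 - -]
Op 6: note_on(87): voice 3 is free -> assigned | voices=[73 70 66 87 -]
Op 7: note_on(67): voice 4 is free -> assigned | voices=[73 70 66 87 67]
Op 8: note_on(80): all voices busy, STEAL voice 0 (pitch 73, oldest) -> assign | voices=[80 70 66 87 67]

Answer: 3 none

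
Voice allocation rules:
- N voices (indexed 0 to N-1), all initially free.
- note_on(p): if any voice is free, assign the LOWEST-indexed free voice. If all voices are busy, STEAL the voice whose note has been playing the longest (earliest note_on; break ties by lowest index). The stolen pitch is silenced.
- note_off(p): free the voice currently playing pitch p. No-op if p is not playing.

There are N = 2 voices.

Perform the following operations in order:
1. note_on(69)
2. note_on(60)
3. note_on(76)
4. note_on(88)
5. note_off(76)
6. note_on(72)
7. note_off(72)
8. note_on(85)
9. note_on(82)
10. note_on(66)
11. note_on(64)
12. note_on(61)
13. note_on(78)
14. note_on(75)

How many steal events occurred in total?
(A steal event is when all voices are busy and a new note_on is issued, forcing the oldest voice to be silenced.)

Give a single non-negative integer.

Answer: 8

Derivation:
Op 1: note_on(69): voice 0 is free -> assigned | voices=[69 -]
Op 2: note_on(60): voice 1 is free -> assigned | voices=[69 60]
Op 3: note_on(76): all voices busy, STEAL voice 0 (pitch 69, oldest) -> assign | voices=[76 60]
Op 4: note_on(88): all voices busy, STEAL voice 1 (pitch 60, oldest) -> assign | voices=[76 88]
Op 5: note_off(76): free voice 0 | voices=[- 88]
Op 6: note_on(72): voice 0 is free -> assigned | voices=[72 88]
Op 7: note_off(72): free voice 0 | voices=[- 88]
Op 8: note_on(85): voice 0 is free -> assigned | voices=[85 88]
Op 9: note_on(82): all voices busy, STEAL voice 1 (pitch 88, oldest) -> assign | voices=[85 82]
Op 10: note_on(66): all voices busy, STEAL voice 0 (pitch 85, oldest) -> assign | voices=[66 82]
Op 11: note_on(64): all voices busy, STEAL voice 1 (pitch 82, oldest) -> assign | voices=[66 64]
Op 12: note_on(61): all voices busy, STEAL voice 0 (pitch 66, oldest) -> assign | voices=[61 64]
Op 13: note_on(78): all voices busy, STEAL voice 1 (pitch 64, oldest) -> assign | voices=[61 78]
Op 14: note_on(75): all voices busy, STEAL voice 0 (pitch 61, oldest) -> assign | voices=[75 78]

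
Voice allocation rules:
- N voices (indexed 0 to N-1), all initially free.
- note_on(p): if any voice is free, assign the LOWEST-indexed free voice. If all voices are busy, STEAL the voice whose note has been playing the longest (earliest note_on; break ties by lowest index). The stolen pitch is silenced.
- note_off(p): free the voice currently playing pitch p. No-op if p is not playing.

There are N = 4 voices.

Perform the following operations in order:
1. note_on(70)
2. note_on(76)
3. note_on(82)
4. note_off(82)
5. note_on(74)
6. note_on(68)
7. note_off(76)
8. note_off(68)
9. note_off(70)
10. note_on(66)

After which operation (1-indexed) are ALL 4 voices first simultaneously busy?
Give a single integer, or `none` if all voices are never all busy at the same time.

Answer: 6

Derivation:
Op 1: note_on(70): voice 0 is free -> assigned | voices=[70 - - -]
Op 2: note_on(76): voice 1 is free -> assigned | voices=[70 76 - -]
Op 3: note_on(82): voice 2 is free -> assigned | voices=[70 76 82 -]
Op 4: note_off(82): free voice 2 | voices=[70 76 - -]
Op 5: note_on(74): voice 2 is free -> assigned | voices=[70 76 74 -]
Op 6: note_on(68): voice 3 is free -> assigned | voices=[70 76 74 68]
Op 7: note_off(76): free voice 1 | voices=[70 - 74 68]
Op 8: note_off(68): free voice 3 | voices=[70 - 74 -]
Op 9: note_off(70): free voice 0 | voices=[- - 74 -]
Op 10: note_on(66): voice 0 is free -> assigned | voices=[66 - 74 -]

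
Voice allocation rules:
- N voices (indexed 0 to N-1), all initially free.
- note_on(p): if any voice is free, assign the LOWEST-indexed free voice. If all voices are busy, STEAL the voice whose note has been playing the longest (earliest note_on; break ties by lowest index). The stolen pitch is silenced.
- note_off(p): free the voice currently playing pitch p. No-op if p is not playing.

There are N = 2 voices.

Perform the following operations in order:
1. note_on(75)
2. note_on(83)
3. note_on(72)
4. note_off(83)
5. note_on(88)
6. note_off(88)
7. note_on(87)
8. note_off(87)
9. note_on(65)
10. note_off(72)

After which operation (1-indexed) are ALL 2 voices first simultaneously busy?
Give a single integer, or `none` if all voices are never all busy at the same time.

Op 1: note_on(75): voice 0 is free -> assigned | voices=[75 -]
Op 2: note_on(83): voice 1 is free -> assigned | voices=[75 83]
Op 3: note_on(72): all voices busy, STEAL voice 0 (pitch 75, oldest) -> assign | voices=[72 83]
Op 4: note_off(83): free voice 1 | voices=[72 -]
Op 5: note_on(88): voice 1 is free -> assigned | voices=[72 88]
Op 6: note_off(88): free voice 1 | voices=[72 -]
Op 7: note_on(87): voice 1 is free -> assigned | voices=[72 87]
Op 8: note_off(87): free voice 1 | voices=[72 -]
Op 9: note_on(65): voice 1 is free -> assigned | voices=[72 65]
Op 10: note_off(72): free voice 0 | voices=[- 65]

Answer: 2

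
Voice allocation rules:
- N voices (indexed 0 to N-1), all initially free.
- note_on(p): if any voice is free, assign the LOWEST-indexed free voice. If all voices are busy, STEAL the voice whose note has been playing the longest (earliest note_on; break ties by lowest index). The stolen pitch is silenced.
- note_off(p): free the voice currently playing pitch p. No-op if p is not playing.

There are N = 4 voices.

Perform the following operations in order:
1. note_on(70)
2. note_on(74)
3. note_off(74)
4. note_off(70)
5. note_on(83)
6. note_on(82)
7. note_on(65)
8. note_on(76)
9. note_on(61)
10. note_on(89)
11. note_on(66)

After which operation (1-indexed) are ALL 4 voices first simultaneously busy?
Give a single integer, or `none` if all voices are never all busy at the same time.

Answer: 8

Derivation:
Op 1: note_on(70): voice 0 is free -> assigned | voices=[70 - - -]
Op 2: note_on(74): voice 1 is free -> assigned | voices=[70 74 - -]
Op 3: note_off(74): free voice 1 | voices=[70 - - -]
Op 4: note_off(70): free voice 0 | voices=[- - - -]
Op 5: note_on(83): voice 0 is free -> assigned | voices=[83 - - -]
Op 6: note_on(82): voice 1 is free -> assigned | voices=[83 82 - -]
Op 7: note_on(65): voice 2 is free -> assigned | voices=[83 82 65 -]
Op 8: note_on(76): voice 3 is free -> assigned | voices=[83 82 65 76]
Op 9: note_on(61): all voices busy, STEAL voice 0 (pitch 83, oldest) -> assign | voices=[61 82 65 76]
Op 10: note_on(89): all voices busy, STEAL voice 1 (pitch 82, oldest) -> assign | voices=[61 89 65 76]
Op 11: note_on(66): all voices busy, STEAL voice 2 (pitch 65, oldest) -> assign | voices=[61 89 66 76]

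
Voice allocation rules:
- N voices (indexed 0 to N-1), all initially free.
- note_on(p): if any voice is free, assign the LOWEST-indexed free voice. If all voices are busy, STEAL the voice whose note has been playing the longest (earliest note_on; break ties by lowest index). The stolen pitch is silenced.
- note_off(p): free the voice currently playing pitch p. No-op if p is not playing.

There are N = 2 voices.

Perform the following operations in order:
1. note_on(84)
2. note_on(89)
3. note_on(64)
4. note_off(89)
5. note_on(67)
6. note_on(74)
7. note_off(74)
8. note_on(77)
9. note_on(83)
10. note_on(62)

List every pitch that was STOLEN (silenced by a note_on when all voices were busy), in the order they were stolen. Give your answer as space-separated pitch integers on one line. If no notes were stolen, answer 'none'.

Op 1: note_on(84): voice 0 is free -> assigned | voices=[84 -]
Op 2: note_on(89): voice 1 is free -> assigned | voices=[84 89]
Op 3: note_on(64): all voices busy, STEAL voice 0 (pitch 84, oldest) -> assign | voices=[64 89]
Op 4: note_off(89): free voice 1 | voices=[64 -]
Op 5: note_on(67): voice 1 is free -> assigned | voices=[64 67]
Op 6: note_on(74): all voices busy, STEAL voice 0 (pitch 64, oldest) -> assign | voices=[74 67]
Op 7: note_off(74): free voice 0 | voices=[- 67]
Op 8: note_on(77): voice 0 is free -> assigned | voices=[77 67]
Op 9: note_on(83): all voices busy, STEAL voice 1 (pitch 67, oldest) -> assign | voices=[77 83]
Op 10: note_on(62): all voices busy, STEAL voice 0 (pitch 77, oldest) -> assign | voices=[62 83]

Answer: 84 64 67 77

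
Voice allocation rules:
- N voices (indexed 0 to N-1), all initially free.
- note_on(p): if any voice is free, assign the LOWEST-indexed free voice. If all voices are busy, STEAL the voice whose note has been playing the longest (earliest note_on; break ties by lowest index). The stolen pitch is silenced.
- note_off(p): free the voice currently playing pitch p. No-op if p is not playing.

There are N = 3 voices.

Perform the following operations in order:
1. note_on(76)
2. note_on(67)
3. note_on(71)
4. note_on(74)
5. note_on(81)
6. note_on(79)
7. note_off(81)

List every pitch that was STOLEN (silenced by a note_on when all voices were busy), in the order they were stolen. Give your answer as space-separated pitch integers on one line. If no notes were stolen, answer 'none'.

Op 1: note_on(76): voice 0 is free -> assigned | voices=[76 - -]
Op 2: note_on(67): voice 1 is free -> assigned | voices=[76 67 -]
Op 3: note_on(71): voice 2 is free -> assigned | voices=[76 67 71]
Op 4: note_on(74): all voices busy, STEAL voice 0 (pitch 76, oldest) -> assign | voices=[74 67 71]
Op 5: note_on(81): all voices busy, STEAL voice 1 (pitch 67, oldest) -> assign | voices=[74 81 71]
Op 6: note_on(79): all voices busy, STEAL voice 2 (pitch 71, oldest) -> assign | voices=[74 81 79]
Op 7: note_off(81): free voice 1 | voices=[74 - 79]

Answer: 76 67 71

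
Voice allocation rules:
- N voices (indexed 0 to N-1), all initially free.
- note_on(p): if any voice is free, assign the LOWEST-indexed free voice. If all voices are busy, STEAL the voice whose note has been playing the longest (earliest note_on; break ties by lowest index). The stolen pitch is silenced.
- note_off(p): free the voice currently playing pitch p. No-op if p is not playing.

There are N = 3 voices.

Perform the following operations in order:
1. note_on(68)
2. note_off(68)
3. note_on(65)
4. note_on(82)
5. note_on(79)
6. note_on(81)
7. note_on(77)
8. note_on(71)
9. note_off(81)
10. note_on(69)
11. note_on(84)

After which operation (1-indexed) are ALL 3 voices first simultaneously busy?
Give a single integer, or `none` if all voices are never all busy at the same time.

Op 1: note_on(68): voice 0 is free -> assigned | voices=[68 - -]
Op 2: note_off(68): free voice 0 | voices=[- - -]
Op 3: note_on(65): voice 0 is free -> assigned | voices=[65 - -]
Op 4: note_on(82): voice 1 is free -> assigned | voices=[65 82 -]
Op 5: note_on(79): voice 2 is free -> assigned | voices=[65 82 79]
Op 6: note_on(81): all voices busy, STEAL voice 0 (pitch 65, oldest) -> assign | voices=[81 82 79]
Op 7: note_on(77): all voices busy, STEAL voice 1 (pitch 82, oldest) -> assign | voices=[81 77 79]
Op 8: note_on(71): all voices busy, STEAL voice 2 (pitch 79, oldest) -> assign | voices=[81 77 71]
Op 9: note_off(81): free voice 0 | voices=[- 77 71]
Op 10: note_on(69): voice 0 is free -> assigned | voices=[69 77 71]
Op 11: note_on(84): all voices busy, STEAL voice 1 (pitch 77, oldest) -> assign | voices=[69 84 71]

Answer: 5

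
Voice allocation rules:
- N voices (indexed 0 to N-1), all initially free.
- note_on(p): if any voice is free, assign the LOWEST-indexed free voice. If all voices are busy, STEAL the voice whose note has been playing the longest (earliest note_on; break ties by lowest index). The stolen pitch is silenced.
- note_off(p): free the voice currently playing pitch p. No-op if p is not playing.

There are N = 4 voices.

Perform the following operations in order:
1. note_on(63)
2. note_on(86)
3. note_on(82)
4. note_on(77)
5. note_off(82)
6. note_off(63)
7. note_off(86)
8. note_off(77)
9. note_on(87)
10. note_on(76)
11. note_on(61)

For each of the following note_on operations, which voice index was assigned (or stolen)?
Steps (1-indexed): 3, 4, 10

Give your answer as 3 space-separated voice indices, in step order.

Op 1: note_on(63): voice 0 is free -> assigned | voices=[63 - - -]
Op 2: note_on(86): voice 1 is free -> assigned | voices=[63 86 - -]
Op 3: note_on(82): voice 2 is free -> assigned | voices=[63 86 82 -]
Op 4: note_on(77): voice 3 is free -> assigned | voices=[63 86 82 77]
Op 5: note_off(82): free voice 2 | voices=[63 86 - 77]
Op 6: note_off(63): free voice 0 | voices=[- 86 - 77]
Op 7: note_off(86): free voice 1 | voices=[- - - 77]
Op 8: note_off(77): free voice 3 | voices=[- - - -]
Op 9: note_on(87): voice 0 is free -> assigned | voices=[87 - - -]
Op 10: note_on(76): voice 1 is free -> assigned | voices=[87 76 - -]
Op 11: note_on(61): voice 2 is free -> assigned | voices=[87 76 61 -]

Answer: 2 3 1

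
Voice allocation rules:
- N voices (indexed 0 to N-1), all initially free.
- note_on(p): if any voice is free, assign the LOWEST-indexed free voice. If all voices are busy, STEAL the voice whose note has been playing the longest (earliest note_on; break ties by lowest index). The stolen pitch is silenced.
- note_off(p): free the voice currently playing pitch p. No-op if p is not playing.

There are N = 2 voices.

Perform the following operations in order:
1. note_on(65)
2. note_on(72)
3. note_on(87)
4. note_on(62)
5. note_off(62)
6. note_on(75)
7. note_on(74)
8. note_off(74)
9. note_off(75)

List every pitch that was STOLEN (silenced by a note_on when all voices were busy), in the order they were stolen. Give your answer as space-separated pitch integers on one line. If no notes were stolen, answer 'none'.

Answer: 65 72 87

Derivation:
Op 1: note_on(65): voice 0 is free -> assigned | voices=[65 -]
Op 2: note_on(72): voice 1 is free -> assigned | voices=[65 72]
Op 3: note_on(87): all voices busy, STEAL voice 0 (pitch 65, oldest) -> assign | voices=[87 72]
Op 4: note_on(62): all voices busy, STEAL voice 1 (pitch 72, oldest) -> assign | voices=[87 62]
Op 5: note_off(62): free voice 1 | voices=[87 -]
Op 6: note_on(75): voice 1 is free -> assigned | voices=[87 75]
Op 7: note_on(74): all voices busy, STEAL voice 0 (pitch 87, oldest) -> assign | voices=[74 75]
Op 8: note_off(74): free voice 0 | voices=[- 75]
Op 9: note_off(75): free voice 1 | voices=[- -]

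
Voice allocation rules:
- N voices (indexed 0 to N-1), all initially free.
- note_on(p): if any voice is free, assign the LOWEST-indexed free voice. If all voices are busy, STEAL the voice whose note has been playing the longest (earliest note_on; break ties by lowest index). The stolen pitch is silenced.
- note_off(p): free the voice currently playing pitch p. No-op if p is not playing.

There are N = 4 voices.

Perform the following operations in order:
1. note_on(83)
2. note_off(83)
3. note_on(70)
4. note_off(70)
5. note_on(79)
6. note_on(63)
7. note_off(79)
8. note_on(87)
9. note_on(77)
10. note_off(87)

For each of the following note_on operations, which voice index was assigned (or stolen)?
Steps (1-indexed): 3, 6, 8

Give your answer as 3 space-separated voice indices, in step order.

Answer: 0 1 0

Derivation:
Op 1: note_on(83): voice 0 is free -> assigned | voices=[83 - - -]
Op 2: note_off(83): free voice 0 | voices=[- - - -]
Op 3: note_on(70): voice 0 is free -> assigned | voices=[70 - - -]
Op 4: note_off(70): free voice 0 | voices=[- - - -]
Op 5: note_on(79): voice 0 is free -> assigned | voices=[79 - - -]
Op 6: note_on(63): voice 1 is free -> assigned | voices=[79 63 - -]
Op 7: note_off(79): free voice 0 | voices=[- 63 - -]
Op 8: note_on(87): voice 0 is free -> assigned | voices=[87 63 - -]
Op 9: note_on(77): voice 2 is free -> assigned | voices=[87 63 77 -]
Op 10: note_off(87): free voice 0 | voices=[- 63 77 -]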